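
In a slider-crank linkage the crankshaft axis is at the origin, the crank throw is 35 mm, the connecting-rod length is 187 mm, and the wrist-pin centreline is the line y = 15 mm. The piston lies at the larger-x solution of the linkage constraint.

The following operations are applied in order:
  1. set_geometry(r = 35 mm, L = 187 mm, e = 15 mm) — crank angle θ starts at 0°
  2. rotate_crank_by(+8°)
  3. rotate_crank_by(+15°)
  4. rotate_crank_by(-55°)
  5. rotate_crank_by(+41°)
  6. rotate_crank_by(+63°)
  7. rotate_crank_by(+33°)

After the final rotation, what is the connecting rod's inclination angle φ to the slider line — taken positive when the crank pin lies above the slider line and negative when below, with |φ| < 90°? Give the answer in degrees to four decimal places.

set_geometry: r = 35 mm, L = 187 mm, e = 15 mm; θ ← 0°
rotate_crank_by(+8°): θ ← 0° +8° = 8°
rotate_crank_by(+15°): θ ← 8° +15° = 23°
rotate_crank_by(-55°): θ ← 23° -55° = -32°
rotate_crank_by(+41°): θ ← -32° +41° = 9°
rotate_crank_by(+63°): θ ← 9° +63° = 72°
rotate_crank_by(+33°): θ ← 72° +33° = 105°
crank pin P = (r cos θ, r sin θ) = (-9.058667, 33.807404)
h = r sin θ − e = 33.807404 − 15 = 18.807404
sin φ = h / L = 18.807404 / 187 = 0.10057435
φ = arcsin(0.10057435) = 5.772245°

5.7722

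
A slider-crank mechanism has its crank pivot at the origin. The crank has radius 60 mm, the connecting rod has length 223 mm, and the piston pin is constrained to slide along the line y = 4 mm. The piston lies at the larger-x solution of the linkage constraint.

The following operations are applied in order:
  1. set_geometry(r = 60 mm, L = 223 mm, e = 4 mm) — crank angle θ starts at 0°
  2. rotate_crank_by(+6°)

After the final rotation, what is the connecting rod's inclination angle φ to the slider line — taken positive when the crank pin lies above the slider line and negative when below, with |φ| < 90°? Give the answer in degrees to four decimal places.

0.5837

set_geometry: r = 60 mm, L = 223 mm, e = 4 mm; θ ← 0°
rotate_crank_by(+6°): θ ← 0° +6° = 6°
crank pin P = (r cos θ, r sin θ) = (59.671314, 6.271708)
h = r sin θ − e = 6.271708 − 4 = 2.271708
sin φ = h / L = 2.271708 / 223 = 0.01018703
φ = arcsin(0.01018703) = 0.583684°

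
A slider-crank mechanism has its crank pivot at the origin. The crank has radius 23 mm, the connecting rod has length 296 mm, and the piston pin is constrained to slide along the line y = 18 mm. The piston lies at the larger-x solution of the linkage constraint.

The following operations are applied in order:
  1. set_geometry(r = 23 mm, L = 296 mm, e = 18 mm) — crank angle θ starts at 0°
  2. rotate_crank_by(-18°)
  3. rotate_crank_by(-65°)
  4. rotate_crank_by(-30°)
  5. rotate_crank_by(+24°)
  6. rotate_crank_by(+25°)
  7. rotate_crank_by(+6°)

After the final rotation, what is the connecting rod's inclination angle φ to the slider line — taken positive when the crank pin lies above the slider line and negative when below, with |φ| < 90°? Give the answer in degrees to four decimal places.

-7.2793

set_geometry: r = 23 mm, L = 296 mm, e = 18 mm; θ ← 0°
rotate_crank_by(-18°): θ ← 0° -18° = -18°
rotate_crank_by(-65°): θ ← -18° -65° = -83°
rotate_crank_by(-30°): θ ← -83° -30° = -113°
rotate_crank_by(+24°): θ ← -113° +24° = -89°
rotate_crank_by(+25°): θ ← -89° +25° = -64°
rotate_crank_by(+6°): θ ← -64° +6° = -58°
crank pin P = (r cos θ, r sin θ) = (12.188143, -19.505106)
h = r sin θ − e = -19.505106 − 18 = -37.505106
sin φ = h / L = -37.505106 / 296 = -0.12670644
φ = arcsin(-0.12670644) = -7.279311°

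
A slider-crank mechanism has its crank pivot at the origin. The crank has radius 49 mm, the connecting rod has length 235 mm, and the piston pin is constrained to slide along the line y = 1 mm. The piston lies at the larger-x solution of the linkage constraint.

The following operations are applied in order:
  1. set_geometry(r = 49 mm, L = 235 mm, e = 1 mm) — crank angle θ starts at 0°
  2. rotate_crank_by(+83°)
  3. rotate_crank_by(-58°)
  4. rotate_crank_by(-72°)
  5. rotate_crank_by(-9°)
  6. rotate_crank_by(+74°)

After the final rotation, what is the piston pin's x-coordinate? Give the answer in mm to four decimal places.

281.1759

set_geometry: r = 49 mm, L = 235 mm, e = 1 mm; θ ← 0°
rotate_crank_by(+83°): θ ← 0° +83° = 83°
rotate_crank_by(-58°): θ ← 83° -58° = 25°
rotate_crank_by(-72°): θ ← 25° -72° = -47°
rotate_crank_by(-9°): θ ← -47° -9° = -56°
rotate_crank_by(+74°): θ ← -56° +74° = 18°
crank pin P = (r cos θ, r sin θ) = (46.601769, 15.141833)
h = r sin θ − e = 15.141833 − 1 = 14.141833
x = r cos θ + √(L² − h²) = 46.601769 + √(55225.0 − 199.9914) = 46.601769 + 234.574100 = 281.175870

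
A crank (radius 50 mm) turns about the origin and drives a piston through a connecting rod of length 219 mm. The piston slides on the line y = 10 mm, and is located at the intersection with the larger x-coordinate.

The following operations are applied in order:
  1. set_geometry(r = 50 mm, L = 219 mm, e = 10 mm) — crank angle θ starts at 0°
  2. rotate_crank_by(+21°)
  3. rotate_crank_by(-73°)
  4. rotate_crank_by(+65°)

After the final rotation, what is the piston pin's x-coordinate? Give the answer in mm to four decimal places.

set_geometry: r = 50 mm, L = 219 mm, e = 10 mm; θ ← 0°
rotate_crank_by(+21°): θ ← 0° +21° = 21°
rotate_crank_by(-73°): θ ← 21° -73° = -52°
rotate_crank_by(+65°): θ ← -52° +65° = 13°
crank pin P = (r cos θ, r sin θ) = (48.718503, 11.247553)
h = r sin θ − e = 11.247553 − 10 = 1.247553
x = r cos θ + √(L² − h²) = 48.718503 + √(47961.0 − 1.5564) = 48.718503 + 218.996447 = 267.714950

267.7149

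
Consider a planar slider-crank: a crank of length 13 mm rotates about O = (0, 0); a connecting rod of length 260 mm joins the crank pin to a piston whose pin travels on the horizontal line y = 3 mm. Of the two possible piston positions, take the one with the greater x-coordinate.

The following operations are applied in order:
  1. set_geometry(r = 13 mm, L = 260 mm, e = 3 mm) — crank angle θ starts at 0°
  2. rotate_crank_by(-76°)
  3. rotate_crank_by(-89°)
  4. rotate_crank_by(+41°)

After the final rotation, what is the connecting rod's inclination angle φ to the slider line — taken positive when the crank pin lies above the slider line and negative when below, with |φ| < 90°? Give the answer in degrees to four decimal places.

set_geometry: r = 13 mm, L = 260 mm, e = 3 mm; θ ← 0°
rotate_crank_by(-76°): θ ← 0° -76° = -76°
rotate_crank_by(-89°): θ ← -76° -89° = -165°
rotate_crank_by(+41°): θ ← -165° +41° = -124°
crank pin P = (r cos θ, r sin θ) = (-7.269508, -10.777488)
h = r sin θ − e = -10.777488 − 3 = -13.777488
sin φ = h / L = -13.777488 / 260 = -0.05299034
φ = arcsin(-0.05299034) = -3.037546°

-3.0375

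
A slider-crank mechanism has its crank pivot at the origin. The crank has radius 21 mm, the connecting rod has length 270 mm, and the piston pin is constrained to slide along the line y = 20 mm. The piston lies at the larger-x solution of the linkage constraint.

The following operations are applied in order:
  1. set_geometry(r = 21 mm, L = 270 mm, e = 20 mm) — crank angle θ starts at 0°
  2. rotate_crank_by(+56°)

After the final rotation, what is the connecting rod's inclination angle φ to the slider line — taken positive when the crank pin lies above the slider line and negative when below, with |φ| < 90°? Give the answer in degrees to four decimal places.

set_geometry: r = 21 mm, L = 270 mm, e = 20 mm; θ ← 0°
rotate_crank_by(+56°): θ ← 0° +56° = 56°
crank pin P = (r cos θ, r sin θ) = (11.743051, 17.409789)
h = r sin θ − e = 17.409789 − 20 = -2.590211
sin φ = h / L = -2.590211 / 270 = -0.00959337
φ = arcsin(-0.00959337) = -0.549668°

-0.5497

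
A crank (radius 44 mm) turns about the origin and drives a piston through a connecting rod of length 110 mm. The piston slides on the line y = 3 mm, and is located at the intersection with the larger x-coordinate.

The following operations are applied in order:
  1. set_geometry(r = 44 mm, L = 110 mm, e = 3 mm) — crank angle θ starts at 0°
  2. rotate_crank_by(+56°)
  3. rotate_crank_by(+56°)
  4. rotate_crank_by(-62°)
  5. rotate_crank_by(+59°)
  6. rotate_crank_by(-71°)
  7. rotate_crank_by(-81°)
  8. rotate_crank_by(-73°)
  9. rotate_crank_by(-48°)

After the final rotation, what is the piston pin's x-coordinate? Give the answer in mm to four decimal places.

66.6593

set_geometry: r = 44 mm, L = 110 mm, e = 3 mm; θ ← 0°
rotate_crank_by(+56°): θ ← 0° +56° = 56°
rotate_crank_by(+56°): θ ← 56° +56° = 112°
rotate_crank_by(-62°): θ ← 112° -62° = 50°
rotate_crank_by(+59°): θ ← 50° +59° = 109°
rotate_crank_by(-71°): θ ← 109° -71° = 38°
rotate_crank_by(-81°): θ ← 38° -81° = -43°
rotate_crank_by(-73°): θ ← -43° -73° = -116°
rotate_crank_by(-48°): θ ← -116° -48° = -164°
crank pin P = (r cos θ, r sin θ) = (-42.295515, -12.128044)
h = r sin θ − e = -12.128044 − 3 = -15.128044
x = r cos θ + √(L² − h²) = -42.295515 + √(12100.0 − 228.8577) = -42.295515 + 108.954772 = 66.659257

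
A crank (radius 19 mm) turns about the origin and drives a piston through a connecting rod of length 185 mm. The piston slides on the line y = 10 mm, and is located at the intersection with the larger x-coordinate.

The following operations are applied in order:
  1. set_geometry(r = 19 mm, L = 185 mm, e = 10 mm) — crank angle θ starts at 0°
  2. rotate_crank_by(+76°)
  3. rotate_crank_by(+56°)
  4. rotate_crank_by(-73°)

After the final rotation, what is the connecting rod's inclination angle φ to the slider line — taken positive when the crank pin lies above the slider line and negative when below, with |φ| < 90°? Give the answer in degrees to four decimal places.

1.9472

set_geometry: r = 19 mm, L = 185 mm, e = 10 mm; θ ← 0°
rotate_crank_by(+76°): θ ← 0° +76° = 76°
rotate_crank_by(+56°): θ ← 76° +56° = 132°
rotate_crank_by(-73°): θ ← 132° -73° = 59°
crank pin P = (r cos θ, r sin θ) = (9.785723, 16.286179)
h = r sin θ − e = 16.286179 − 10 = 6.286179
sin φ = h / L = 6.286179 / 185 = 0.03397934
φ = arcsin(0.03397934) = 1.947248°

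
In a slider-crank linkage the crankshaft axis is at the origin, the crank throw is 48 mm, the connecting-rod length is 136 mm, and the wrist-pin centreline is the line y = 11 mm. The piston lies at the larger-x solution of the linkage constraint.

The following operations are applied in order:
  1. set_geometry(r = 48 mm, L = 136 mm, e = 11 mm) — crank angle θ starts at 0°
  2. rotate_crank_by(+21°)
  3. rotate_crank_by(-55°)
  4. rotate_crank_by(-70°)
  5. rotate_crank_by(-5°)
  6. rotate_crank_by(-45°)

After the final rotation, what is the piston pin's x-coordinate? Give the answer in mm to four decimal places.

set_geometry: r = 48 mm, L = 136 mm, e = 11 mm; θ ← 0°
rotate_crank_by(+21°): θ ← 0° +21° = 21°
rotate_crank_by(-55°): θ ← 21° -55° = -34°
rotate_crank_by(-70°): θ ← -34° -70° = -104°
rotate_crank_by(-5°): θ ← -104° -5° = -109°
rotate_crank_by(-45°): θ ← -109° -45° = -154°
crank pin P = (r cos θ, r sin θ) = (-43.142114, -21.041815)
h = r sin θ − e = -21.041815 − 11 = -32.041815
x = r cos θ + √(L² − h²) = -43.142114 + √(18496.0 − 1026.6779) = -43.142114 + 132.171563 = 89.029449

89.0294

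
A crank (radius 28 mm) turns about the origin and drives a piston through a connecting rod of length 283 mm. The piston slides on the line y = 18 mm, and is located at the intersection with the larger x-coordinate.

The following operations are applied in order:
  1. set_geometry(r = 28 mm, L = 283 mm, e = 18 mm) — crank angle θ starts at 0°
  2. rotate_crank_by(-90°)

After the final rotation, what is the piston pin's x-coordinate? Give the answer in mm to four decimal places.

279.2365

set_geometry: r = 28 mm, L = 283 mm, e = 18 mm; θ ← 0°
rotate_crank_by(-90°): θ ← 0° -90° = -90°
crank pin P = (r cos θ, r sin θ) = (0.000000, -28.000000)
h = r sin θ − e = -28.000000 − 18 = -46.000000
x = r cos θ + √(L² − h²) = 0.000000 + √(80089.0 − 2116.0000) = 0.000000 + 279.236459 = 279.236459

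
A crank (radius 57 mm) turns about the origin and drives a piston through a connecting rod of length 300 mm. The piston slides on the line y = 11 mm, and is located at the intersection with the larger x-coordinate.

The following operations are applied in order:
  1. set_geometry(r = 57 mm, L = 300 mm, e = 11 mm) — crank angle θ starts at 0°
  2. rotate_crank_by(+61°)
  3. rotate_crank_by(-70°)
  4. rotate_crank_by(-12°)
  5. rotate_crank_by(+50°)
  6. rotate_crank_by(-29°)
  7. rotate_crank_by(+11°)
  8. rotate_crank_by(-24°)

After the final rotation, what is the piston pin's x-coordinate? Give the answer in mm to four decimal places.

set_geometry: r = 57 mm, L = 300 mm, e = 11 mm; θ ← 0°
rotate_crank_by(+61°): θ ← 0° +61° = 61°
rotate_crank_by(-70°): θ ← 61° -70° = -9°
rotate_crank_by(-12°): θ ← -9° -12° = -21°
rotate_crank_by(+50°): θ ← -21° +50° = 29°
rotate_crank_by(-29°): θ ← 29° -29° = 0°
rotate_crank_by(+11°): θ ← 0° +11° = 11°
rotate_crank_by(-24°): θ ← 11° -24° = -13°
crank pin P = (r cos θ, r sin θ) = (55.539094, -12.822210)
h = r sin θ − e = -12.822210 − 11 = -23.822210
x = r cos θ + √(L² − h²) = 55.539094 + √(90000.0 − 567.4977) = 55.539094 + 299.052675 = 354.591768

354.5918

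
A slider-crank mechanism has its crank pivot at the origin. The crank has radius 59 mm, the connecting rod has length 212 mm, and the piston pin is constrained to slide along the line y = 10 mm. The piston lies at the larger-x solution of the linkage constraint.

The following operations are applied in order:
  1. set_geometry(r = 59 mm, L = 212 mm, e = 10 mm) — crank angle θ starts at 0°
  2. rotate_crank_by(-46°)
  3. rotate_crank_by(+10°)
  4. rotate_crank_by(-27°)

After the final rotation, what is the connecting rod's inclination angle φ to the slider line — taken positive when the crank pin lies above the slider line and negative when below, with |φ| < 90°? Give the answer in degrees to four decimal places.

set_geometry: r = 59 mm, L = 212 mm, e = 10 mm; θ ← 0°
rotate_crank_by(-46°): θ ← 0° -46° = -46°
rotate_crank_by(+10°): θ ← -46° +10° = -36°
rotate_crank_by(-27°): θ ← -36° -27° = -63°
crank pin P = (r cos θ, r sin θ) = (26.785439, -52.569385)
h = r sin θ − e = -52.569385 − 10 = -62.569385
sin φ = h / L = -62.569385 / 212 = -0.29513861
φ = arcsin(-0.29513861) = -17.165849°

-17.1658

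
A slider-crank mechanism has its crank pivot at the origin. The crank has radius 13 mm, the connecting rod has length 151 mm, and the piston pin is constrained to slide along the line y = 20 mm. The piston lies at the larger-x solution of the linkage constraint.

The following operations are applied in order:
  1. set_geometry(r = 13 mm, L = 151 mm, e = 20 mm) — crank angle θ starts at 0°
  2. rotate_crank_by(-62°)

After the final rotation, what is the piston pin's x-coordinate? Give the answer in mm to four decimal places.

153.7856

set_geometry: r = 13 mm, L = 151 mm, e = 20 mm; θ ← 0°
rotate_crank_by(-62°): θ ← 0° -62° = -62°
crank pin P = (r cos θ, r sin θ) = (6.103130, -11.478319)
h = r sin θ − e = -11.478319 − 20 = -31.478319
x = r cos θ + √(L² − h²) = 6.103130 + √(22801.0 − 990.8845) = 6.103130 + 147.682482 = 153.785612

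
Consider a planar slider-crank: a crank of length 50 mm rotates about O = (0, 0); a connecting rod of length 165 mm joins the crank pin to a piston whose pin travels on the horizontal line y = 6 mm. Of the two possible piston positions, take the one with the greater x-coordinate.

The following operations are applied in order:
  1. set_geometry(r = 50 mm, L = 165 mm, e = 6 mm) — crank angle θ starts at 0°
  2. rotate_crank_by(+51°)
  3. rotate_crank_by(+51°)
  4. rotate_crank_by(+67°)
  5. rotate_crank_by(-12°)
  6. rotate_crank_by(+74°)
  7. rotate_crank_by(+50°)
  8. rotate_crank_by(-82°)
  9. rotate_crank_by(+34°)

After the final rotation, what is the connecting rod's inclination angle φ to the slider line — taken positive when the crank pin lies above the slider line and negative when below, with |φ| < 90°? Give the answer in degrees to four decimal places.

set_geometry: r = 50 mm, L = 165 mm, e = 6 mm; θ ← 0°
rotate_crank_by(+51°): θ ← 0° +51° = 51°
rotate_crank_by(+51°): θ ← 51° +51° = 102°
rotate_crank_by(+67°): θ ← 102° +67° = 169°
rotate_crank_by(-12°): θ ← 169° -12° = 157°
rotate_crank_by(+74°): θ ← 157° +74° = 231°
rotate_crank_by(+50°): θ ← 231° +50° = 281°
rotate_crank_by(-82°): θ ← 281° -82° = 199°
rotate_crank_by(+34°): θ ← 199° +34° = 233°
crank pin P = (r cos θ, r sin θ) = (-30.090751, -39.931776)
h = r sin θ − e = -39.931776 − 6 = -45.931776
sin φ = h / L = -45.931776 / 165 = -0.27837440
φ = arcsin(-0.27837440) = -16.163208°

-16.1632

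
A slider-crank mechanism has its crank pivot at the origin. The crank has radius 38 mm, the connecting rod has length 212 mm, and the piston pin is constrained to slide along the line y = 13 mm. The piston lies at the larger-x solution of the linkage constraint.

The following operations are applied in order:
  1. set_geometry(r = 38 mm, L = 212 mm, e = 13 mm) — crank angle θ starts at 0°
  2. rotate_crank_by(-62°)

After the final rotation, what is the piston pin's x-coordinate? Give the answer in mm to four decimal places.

set_geometry: r = 38 mm, L = 212 mm, e = 13 mm; θ ← 0°
rotate_crank_by(-62°): θ ← 0° -62° = -62°
crank pin P = (r cos θ, r sin θ) = (17.839919, -33.552009)
h = r sin θ − e = -33.552009 − 13 = -46.552009
x = r cos θ + √(L² − h²) = 17.839919 + √(44944.0 − 2167.0895) = 17.839919 + 206.825797 = 224.665717

224.6657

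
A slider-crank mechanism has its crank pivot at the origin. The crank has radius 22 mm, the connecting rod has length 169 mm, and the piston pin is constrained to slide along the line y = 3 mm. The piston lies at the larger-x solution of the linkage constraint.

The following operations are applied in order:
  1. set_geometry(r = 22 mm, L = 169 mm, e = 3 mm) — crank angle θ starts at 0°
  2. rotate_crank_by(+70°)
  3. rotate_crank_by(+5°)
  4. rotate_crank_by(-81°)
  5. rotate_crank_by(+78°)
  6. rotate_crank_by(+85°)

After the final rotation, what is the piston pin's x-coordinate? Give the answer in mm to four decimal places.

148.6562

set_geometry: r = 22 mm, L = 169 mm, e = 3 mm; θ ← 0°
rotate_crank_by(+70°): θ ← 0° +70° = 70°
rotate_crank_by(+5°): θ ← 70° +5° = 75°
rotate_crank_by(-81°): θ ← 75° -81° = -6°
rotate_crank_by(+78°): θ ← -6° +78° = 72°
rotate_crank_by(+85°): θ ← 72° +85° = 157°
crank pin P = (r cos θ, r sin θ) = (-20.251107, 8.596085)
h = r sin θ − e = 8.596085 − 3 = 5.596085
x = r cos θ + √(L² − h²) = -20.251107 + √(28561.0 − 31.3162) = -20.251107 + 168.907323 = 148.656216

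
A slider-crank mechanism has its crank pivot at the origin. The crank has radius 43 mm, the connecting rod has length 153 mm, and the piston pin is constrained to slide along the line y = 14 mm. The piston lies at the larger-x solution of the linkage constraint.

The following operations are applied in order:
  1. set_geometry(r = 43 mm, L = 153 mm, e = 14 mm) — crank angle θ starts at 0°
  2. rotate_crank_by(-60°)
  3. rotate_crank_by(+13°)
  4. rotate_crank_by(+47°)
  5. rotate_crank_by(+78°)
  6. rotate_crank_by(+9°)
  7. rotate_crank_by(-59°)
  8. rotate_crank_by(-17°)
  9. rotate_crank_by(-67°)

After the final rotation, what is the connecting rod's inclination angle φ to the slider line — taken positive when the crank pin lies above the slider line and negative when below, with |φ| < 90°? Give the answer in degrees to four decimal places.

set_geometry: r = 43 mm, L = 153 mm, e = 14 mm; θ ← 0°
rotate_crank_by(-60°): θ ← 0° -60° = -60°
rotate_crank_by(+13°): θ ← -60° +13° = -47°
rotate_crank_by(+47°): θ ← -47° +47° = 0°
rotate_crank_by(+78°): θ ← 0° +78° = 78°
rotate_crank_by(+9°): θ ← 78° +9° = 87°
rotate_crank_by(-59°): θ ← 87° -59° = 28°
rotate_crank_by(-17°): θ ← 28° -17° = 11°
rotate_crank_by(-67°): θ ← 11° -67° = -56°
crank pin P = (r cos θ, r sin θ) = (24.045295, -35.648616)
h = r sin θ − e = -35.648616 − 14 = -49.648616
sin φ = h / L = -49.648616 / 153 = -0.32450076
φ = arcsin(-0.32450076) = -18.935331°

-18.9353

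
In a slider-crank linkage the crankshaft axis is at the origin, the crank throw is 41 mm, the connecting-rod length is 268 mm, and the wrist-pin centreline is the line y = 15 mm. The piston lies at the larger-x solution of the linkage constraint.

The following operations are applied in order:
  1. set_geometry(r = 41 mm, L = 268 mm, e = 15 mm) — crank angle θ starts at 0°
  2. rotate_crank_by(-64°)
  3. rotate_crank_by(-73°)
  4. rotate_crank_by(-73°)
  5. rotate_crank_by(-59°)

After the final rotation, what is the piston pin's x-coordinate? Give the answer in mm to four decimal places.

set_geometry: r = 41 mm, L = 268 mm, e = 15 mm; θ ← 0°
rotate_crank_by(-64°): θ ← 0° -64° = -64°
rotate_crank_by(-73°): θ ← -64° -73° = -137°
rotate_crank_by(-73°): θ ← -137° -73° = -210°
rotate_crank_by(-59°): θ ← -210° -59° = -269°
crank pin P = (r cos θ, r sin θ) = (-0.715549, 40.993756)
h = r sin θ − e = 40.993756 − 15 = 25.993756
x = r cos θ + √(L² − h²) = -0.715549 + √(71824.0 − 675.6753) = -0.715549 + 266.736433 = 266.020884

266.0209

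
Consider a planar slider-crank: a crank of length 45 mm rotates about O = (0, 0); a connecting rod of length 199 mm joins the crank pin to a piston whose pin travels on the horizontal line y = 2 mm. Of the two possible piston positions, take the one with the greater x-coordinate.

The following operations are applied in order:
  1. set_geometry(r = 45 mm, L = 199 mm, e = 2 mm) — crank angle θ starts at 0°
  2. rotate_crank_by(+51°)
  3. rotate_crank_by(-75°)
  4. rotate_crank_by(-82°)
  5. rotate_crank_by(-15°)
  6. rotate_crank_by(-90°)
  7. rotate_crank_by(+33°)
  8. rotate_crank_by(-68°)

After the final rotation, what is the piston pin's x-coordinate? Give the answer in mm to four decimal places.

set_geometry: r = 45 mm, L = 199 mm, e = 2 mm; θ ← 0°
rotate_crank_by(+51°): θ ← 0° +51° = 51°
rotate_crank_by(-75°): θ ← 51° -75° = -24°
rotate_crank_by(-82°): θ ← -24° -82° = -106°
rotate_crank_by(-15°): θ ← -106° -15° = -121°
rotate_crank_by(-90°): θ ← -121° -90° = -211°
rotate_crank_by(+33°): θ ← -211° +33° = -178°
rotate_crank_by(-68°): θ ← -178° -68° = -246°
crank pin P = (r cos θ, r sin θ) = (-18.303149, 41.109546)
h = r sin θ − e = 41.109546 − 2 = 39.109546
x = r cos θ + √(L² − h²) = -18.303149 + √(39601.0 − 1529.5566) = -18.303149 + 195.119049 = 176.815900

176.8159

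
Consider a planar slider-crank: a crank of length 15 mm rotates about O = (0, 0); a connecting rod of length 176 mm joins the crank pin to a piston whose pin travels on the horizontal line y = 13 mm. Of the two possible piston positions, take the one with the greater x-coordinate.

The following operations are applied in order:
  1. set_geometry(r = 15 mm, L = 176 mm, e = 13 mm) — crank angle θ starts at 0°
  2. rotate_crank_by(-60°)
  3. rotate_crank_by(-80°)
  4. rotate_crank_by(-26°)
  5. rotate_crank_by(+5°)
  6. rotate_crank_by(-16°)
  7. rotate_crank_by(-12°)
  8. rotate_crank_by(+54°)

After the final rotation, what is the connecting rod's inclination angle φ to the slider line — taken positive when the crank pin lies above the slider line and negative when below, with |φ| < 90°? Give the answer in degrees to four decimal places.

-7.7082

set_geometry: r = 15 mm, L = 176 mm, e = 13 mm; θ ← 0°
rotate_crank_by(-60°): θ ← 0° -60° = -60°
rotate_crank_by(-80°): θ ← -60° -80° = -140°
rotate_crank_by(-26°): θ ← -140° -26° = -166°
rotate_crank_by(+5°): θ ← -166° +5° = -161°
rotate_crank_by(-16°): θ ← -161° -16° = -177°
rotate_crank_by(-12°): θ ← -177° -12° = -189°
rotate_crank_by(+54°): θ ← -189° +54° = -135°
crank pin P = (r cos θ, r sin θ) = (-10.606602, -10.606602)
h = r sin θ − e = -10.606602 − 13 = -23.606602
sin φ = h / L = -23.606602 / 176 = -0.13412842
φ = arcsin(-0.13412842) = -7.708224°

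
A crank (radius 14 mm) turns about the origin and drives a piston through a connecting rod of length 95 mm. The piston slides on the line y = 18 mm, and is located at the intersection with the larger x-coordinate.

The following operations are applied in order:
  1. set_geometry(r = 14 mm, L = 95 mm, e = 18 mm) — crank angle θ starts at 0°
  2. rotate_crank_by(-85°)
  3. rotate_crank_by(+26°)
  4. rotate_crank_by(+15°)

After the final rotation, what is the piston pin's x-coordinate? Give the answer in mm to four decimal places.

set_geometry: r = 14 mm, L = 95 mm, e = 18 mm; θ ← 0°
rotate_crank_by(-85°): θ ← 0° -85° = -85°
rotate_crank_by(+26°): θ ← -85° +26° = -59°
rotate_crank_by(+15°): θ ← -59° +15° = -44°
crank pin P = (r cos θ, r sin θ) = (10.070757, -9.725217)
h = r sin θ − e = -9.725217 − 18 = -27.725217
x = r cos θ + √(L² − h²) = 10.070757 + √(9025.0 − 768.6877) = 10.070757 + 90.864252 = 100.935009

100.9350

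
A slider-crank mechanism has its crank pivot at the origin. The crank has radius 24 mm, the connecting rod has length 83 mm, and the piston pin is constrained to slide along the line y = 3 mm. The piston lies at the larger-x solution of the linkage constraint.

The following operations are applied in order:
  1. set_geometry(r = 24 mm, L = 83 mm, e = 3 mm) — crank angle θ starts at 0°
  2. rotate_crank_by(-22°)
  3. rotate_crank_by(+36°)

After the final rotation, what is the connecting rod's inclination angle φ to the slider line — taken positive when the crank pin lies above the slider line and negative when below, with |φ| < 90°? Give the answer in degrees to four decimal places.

set_geometry: r = 24 mm, L = 83 mm, e = 3 mm; θ ← 0°
rotate_crank_by(-22°): θ ← 0° -22° = -22°
rotate_crank_by(+36°): θ ← -22° +36° = 14°
crank pin P = (r cos θ, r sin θ) = (23.287097, 5.806125)
h = r sin θ − e = 5.806125 − 3 = 2.806125
sin φ = h / L = 2.806125 / 83 = 0.03380874
φ = arcsin(0.03380874) = 1.937467°

1.9375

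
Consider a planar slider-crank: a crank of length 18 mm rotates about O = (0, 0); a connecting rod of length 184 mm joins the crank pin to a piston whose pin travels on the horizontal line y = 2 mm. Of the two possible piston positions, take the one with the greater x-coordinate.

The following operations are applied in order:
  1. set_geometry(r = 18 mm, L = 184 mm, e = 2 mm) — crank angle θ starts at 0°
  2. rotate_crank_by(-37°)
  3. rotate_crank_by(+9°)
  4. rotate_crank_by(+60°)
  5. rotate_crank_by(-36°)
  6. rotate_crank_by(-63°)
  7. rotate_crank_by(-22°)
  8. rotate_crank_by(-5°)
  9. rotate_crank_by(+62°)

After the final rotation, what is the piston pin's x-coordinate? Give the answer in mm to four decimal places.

set_geometry: r = 18 mm, L = 184 mm, e = 2 mm; θ ← 0°
rotate_crank_by(-37°): θ ← 0° -37° = -37°
rotate_crank_by(+9°): θ ← -37° +9° = -28°
rotate_crank_by(+60°): θ ← -28° +60° = 32°
rotate_crank_by(-36°): θ ← 32° -36° = -4°
rotate_crank_by(-63°): θ ← -4° -63° = -67°
rotate_crank_by(-22°): θ ← -67° -22° = -89°
rotate_crank_by(-5°): θ ← -89° -5° = -94°
rotate_crank_by(+62°): θ ← -94° +62° = -32°
crank pin P = (r cos θ, r sin θ) = (15.264866, -9.538547)
h = r sin θ − e = -9.538547 − 2 = -11.538547
x = r cos θ + √(L² − h²) = 15.264866 + √(33856.0 − 133.1381) = 15.264866 + 183.637855 = 198.902721

198.9027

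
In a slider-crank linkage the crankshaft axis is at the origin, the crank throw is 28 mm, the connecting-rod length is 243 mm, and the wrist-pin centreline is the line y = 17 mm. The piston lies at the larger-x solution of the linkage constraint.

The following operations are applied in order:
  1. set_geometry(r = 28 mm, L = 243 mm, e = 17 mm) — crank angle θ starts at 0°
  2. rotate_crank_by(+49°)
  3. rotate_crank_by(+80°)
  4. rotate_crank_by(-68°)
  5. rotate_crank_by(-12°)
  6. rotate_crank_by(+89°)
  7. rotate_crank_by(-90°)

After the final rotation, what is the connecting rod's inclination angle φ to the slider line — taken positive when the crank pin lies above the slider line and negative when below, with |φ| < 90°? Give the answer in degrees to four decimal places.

0.8979

set_geometry: r = 28 mm, L = 243 mm, e = 17 mm; θ ← 0°
rotate_crank_by(+49°): θ ← 0° +49° = 49°
rotate_crank_by(+80°): θ ← 49° +80° = 129°
rotate_crank_by(-68°): θ ← 129° -68° = 61°
rotate_crank_by(-12°): θ ← 61° -12° = 49°
rotate_crank_by(+89°): θ ← 49° +89° = 138°
rotate_crank_by(-90°): θ ← 138° -90° = 48°
crank pin P = (r cos θ, r sin θ) = (18.735657, 20.808055)
h = r sin θ − e = 20.808055 − 17 = 3.808055
sin φ = h / L = 3.808055 / 243 = 0.01567101
φ = arcsin(0.01567101) = 0.897919°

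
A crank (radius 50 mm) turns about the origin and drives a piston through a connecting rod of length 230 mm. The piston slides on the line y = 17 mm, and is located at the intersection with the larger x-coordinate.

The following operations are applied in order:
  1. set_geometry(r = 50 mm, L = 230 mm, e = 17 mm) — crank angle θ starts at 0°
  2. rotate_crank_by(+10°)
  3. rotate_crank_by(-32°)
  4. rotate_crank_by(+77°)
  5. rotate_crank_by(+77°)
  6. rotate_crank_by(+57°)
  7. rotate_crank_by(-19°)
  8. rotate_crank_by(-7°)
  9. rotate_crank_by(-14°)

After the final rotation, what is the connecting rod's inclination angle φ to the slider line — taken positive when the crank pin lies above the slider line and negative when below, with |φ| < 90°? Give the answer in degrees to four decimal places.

2.1807

set_geometry: r = 50 mm, L = 230 mm, e = 17 mm; θ ← 0°
rotate_crank_by(+10°): θ ← 0° +10° = 10°
rotate_crank_by(-32°): θ ← 10° -32° = -22°
rotate_crank_by(+77°): θ ← -22° +77° = 55°
rotate_crank_by(+77°): θ ← 55° +77° = 132°
rotate_crank_by(+57°): θ ← 132° +57° = 189°
rotate_crank_by(-19°): θ ← 189° -19° = 170°
rotate_crank_by(-7°): θ ← 170° -7° = 163°
rotate_crank_by(-14°): θ ← 163° -14° = 149°
crank pin P = (r cos θ, r sin θ) = (-42.858365, 25.751904)
h = r sin θ − e = 25.751904 − 17 = 8.751904
sin φ = h / L = 8.751904 / 230 = 0.03805176
φ = arcsin(0.03805176) = 2.180731°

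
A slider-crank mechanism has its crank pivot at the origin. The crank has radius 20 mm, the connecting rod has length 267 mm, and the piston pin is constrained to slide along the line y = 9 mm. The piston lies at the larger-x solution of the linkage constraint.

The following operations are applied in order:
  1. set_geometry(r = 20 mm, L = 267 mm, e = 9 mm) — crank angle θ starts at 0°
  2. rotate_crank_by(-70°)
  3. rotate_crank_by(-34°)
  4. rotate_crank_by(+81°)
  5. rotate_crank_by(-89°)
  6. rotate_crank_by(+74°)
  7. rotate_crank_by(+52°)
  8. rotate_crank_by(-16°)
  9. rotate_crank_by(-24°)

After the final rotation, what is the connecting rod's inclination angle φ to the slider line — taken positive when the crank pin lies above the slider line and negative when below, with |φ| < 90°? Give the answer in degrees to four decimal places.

-3.8155

set_geometry: r = 20 mm, L = 267 mm, e = 9 mm; θ ← 0°
rotate_crank_by(-70°): θ ← 0° -70° = -70°
rotate_crank_by(-34°): θ ← -70° -34° = -104°
rotate_crank_by(+81°): θ ← -104° +81° = -23°
rotate_crank_by(-89°): θ ← -23° -89° = -112°
rotate_crank_by(+74°): θ ← -112° +74° = -38°
rotate_crank_by(+52°): θ ← -38° +52° = 14°
rotate_crank_by(-16°): θ ← 14° -16° = -2°
rotate_crank_by(-24°): θ ← -2° -24° = -26°
crank pin P = (r cos θ, r sin θ) = (17.975881, -8.767423)
h = r sin θ − e = -8.767423 − 9 = -17.767423
sin φ = h / L = -17.767423 / 267 = -0.06654466
φ = arcsin(-0.06654466) = -3.815547°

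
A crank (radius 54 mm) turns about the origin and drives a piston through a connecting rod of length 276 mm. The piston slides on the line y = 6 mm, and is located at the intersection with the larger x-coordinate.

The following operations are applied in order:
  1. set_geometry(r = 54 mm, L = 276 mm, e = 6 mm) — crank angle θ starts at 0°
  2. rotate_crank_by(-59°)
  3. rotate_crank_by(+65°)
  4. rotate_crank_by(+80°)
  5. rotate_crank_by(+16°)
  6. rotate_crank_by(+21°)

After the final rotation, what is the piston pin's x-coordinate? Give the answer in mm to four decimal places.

243.7789

set_geometry: r = 54 mm, L = 276 mm, e = 6 mm; θ ← 0°
rotate_crank_by(-59°): θ ← 0° -59° = -59°
rotate_crank_by(+65°): θ ← -59° +65° = 6°
rotate_crank_by(+80°): θ ← 6° +80° = 86°
rotate_crank_by(+16°): θ ← 86° +16° = 102°
rotate_crank_by(+21°): θ ← 102° +21° = 123°
crank pin P = (r cos θ, r sin θ) = (-29.410508, 45.288211)
h = r sin θ − e = 45.288211 − 6 = 39.288211
x = r cos θ + √(L² − h²) = -29.410508 + √(76176.0 − 1543.5635) = -29.410508 + 273.189378 = 243.778871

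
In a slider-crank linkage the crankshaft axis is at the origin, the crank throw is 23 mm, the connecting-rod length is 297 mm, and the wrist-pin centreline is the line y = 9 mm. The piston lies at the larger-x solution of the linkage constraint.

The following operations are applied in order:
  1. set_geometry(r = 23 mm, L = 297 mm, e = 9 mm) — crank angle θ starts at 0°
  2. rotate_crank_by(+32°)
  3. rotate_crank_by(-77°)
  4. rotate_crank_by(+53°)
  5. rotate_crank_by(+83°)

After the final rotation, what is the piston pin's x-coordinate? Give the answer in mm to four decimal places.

set_geometry: r = 23 mm, L = 297 mm, e = 9 mm; θ ← 0°
rotate_crank_by(+32°): θ ← 0° +32° = 32°
rotate_crank_by(-77°): θ ← 32° -77° = -45°
rotate_crank_by(+53°): θ ← -45° +53° = 8°
rotate_crank_by(+83°): θ ← 8° +83° = 91°
crank pin P = (r cos θ, r sin θ) = (-0.401405, 22.996497)
h = r sin θ − e = 22.996497 − 9 = 13.996497
x = r cos θ + √(L² − h²) = -0.401405 + √(88209.0 − 195.9019) = -0.401405 + 296.670015 = 296.268610

296.2686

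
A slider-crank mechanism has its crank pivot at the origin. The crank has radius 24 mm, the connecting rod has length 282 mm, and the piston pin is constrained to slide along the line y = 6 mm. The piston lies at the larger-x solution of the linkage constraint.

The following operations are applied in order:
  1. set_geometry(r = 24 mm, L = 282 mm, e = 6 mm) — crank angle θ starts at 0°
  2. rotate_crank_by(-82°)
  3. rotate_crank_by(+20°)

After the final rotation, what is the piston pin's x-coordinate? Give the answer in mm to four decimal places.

set_geometry: r = 24 mm, L = 282 mm, e = 6 mm; θ ← 0°
rotate_crank_by(-82°): θ ← 0° -82° = -82°
rotate_crank_by(+20°): θ ← -82° +20° = -62°
crank pin P = (r cos θ, r sin θ) = (11.267318, -21.190742)
h = r sin θ − e = -21.190742 − 6 = -27.190742
x = r cos θ + √(L² − h²) = 11.267318 + √(79524.0 − 739.3365) = 11.267318 + 280.686059 = 291.953376

291.9534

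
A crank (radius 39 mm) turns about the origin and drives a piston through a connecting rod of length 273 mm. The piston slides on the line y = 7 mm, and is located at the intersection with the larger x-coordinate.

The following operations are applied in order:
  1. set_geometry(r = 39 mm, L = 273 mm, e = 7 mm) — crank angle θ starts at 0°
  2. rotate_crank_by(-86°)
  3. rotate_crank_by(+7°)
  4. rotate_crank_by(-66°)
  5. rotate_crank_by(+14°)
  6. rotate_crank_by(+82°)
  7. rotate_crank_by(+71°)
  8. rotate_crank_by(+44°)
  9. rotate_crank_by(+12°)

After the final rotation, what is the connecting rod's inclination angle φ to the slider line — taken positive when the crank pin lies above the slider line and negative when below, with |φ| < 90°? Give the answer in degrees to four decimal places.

set_geometry: r = 39 mm, L = 273 mm, e = 7 mm; θ ← 0°
rotate_crank_by(-86°): θ ← 0° -86° = -86°
rotate_crank_by(+7°): θ ← -86° +7° = -79°
rotate_crank_by(-66°): θ ← -79° -66° = -145°
rotate_crank_by(+14°): θ ← -145° +14° = -131°
rotate_crank_by(+82°): θ ← -131° +82° = -49°
rotate_crank_by(+71°): θ ← -49° +71° = 22°
rotate_crank_by(+44°): θ ← 22° +44° = 66°
rotate_crank_by(+12°): θ ← 66° +12° = 78°
crank pin P = (r cos θ, r sin θ) = (8.108556, 38.147756)
h = r sin θ − e = 38.147756 − 7 = 31.147756
sin φ = h / L = 31.147756 / 273 = 0.11409435
φ = arcsin(0.11409435) = 6.551391°

6.5514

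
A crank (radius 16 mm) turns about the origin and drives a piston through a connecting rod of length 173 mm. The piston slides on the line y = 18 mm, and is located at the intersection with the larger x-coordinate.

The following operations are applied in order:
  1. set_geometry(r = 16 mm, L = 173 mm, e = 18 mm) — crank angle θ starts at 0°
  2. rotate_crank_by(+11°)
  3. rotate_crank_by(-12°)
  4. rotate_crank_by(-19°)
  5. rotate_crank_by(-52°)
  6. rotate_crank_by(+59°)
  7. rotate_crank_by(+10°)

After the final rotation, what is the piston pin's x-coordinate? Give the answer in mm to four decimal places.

set_geometry: r = 16 mm, L = 173 mm, e = 18 mm; θ ← 0°
rotate_crank_by(+11°): θ ← 0° +11° = 11°
rotate_crank_by(-12°): θ ← 11° -12° = -1°
rotate_crank_by(-19°): θ ← -1° -19° = -20°
rotate_crank_by(-52°): θ ← -20° -52° = -72°
rotate_crank_by(+59°): θ ← -72° +59° = -13°
rotate_crank_by(+10°): θ ← -13° +10° = -3°
crank pin P = (r cos θ, r sin θ) = (15.978073, -0.837375)
h = r sin θ − e = -0.837375 − 18 = -18.837375
x = r cos θ + √(L² − h²) = 15.978073 + √(29929.0 − 354.8467) = 15.978073 + 171.971373 = 187.949446

187.9494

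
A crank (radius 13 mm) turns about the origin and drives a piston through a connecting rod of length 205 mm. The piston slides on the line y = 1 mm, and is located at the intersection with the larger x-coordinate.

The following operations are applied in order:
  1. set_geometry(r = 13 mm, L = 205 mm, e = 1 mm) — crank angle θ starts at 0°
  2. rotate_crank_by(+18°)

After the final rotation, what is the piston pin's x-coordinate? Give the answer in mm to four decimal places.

set_geometry: r = 13 mm, L = 205 mm, e = 1 mm; θ ← 0°
rotate_crank_by(+18°): θ ← 0° +18° = 18°
crank pin P = (r cos θ, r sin θ) = (12.363735, 4.017221)
h = r sin θ − e = 4.017221 − 1 = 3.017221
x = r cos θ + √(L² − h²) = 12.363735 + √(42025.0 − 9.1036) = 12.363735 + 204.977795 = 217.341530

217.3415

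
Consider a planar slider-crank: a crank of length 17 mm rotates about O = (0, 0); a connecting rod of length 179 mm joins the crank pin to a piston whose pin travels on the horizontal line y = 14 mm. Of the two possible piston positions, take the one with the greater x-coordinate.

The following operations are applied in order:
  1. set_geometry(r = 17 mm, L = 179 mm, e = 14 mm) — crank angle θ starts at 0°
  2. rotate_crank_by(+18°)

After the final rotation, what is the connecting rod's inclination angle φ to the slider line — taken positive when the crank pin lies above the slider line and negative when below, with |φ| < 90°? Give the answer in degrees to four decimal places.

set_geometry: r = 17 mm, L = 179 mm, e = 14 mm; θ ← 0°
rotate_crank_by(+18°): θ ← 0° +18° = 18°
crank pin P = (r cos θ, r sin θ) = (16.167961, 5.253289)
h = r sin θ − e = 5.253289 − 14 = -8.746711
sin φ = h / L = -8.746711 / 179 = -0.04886431
φ = arcsin(-0.04886431) = -2.800834°

-2.8008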